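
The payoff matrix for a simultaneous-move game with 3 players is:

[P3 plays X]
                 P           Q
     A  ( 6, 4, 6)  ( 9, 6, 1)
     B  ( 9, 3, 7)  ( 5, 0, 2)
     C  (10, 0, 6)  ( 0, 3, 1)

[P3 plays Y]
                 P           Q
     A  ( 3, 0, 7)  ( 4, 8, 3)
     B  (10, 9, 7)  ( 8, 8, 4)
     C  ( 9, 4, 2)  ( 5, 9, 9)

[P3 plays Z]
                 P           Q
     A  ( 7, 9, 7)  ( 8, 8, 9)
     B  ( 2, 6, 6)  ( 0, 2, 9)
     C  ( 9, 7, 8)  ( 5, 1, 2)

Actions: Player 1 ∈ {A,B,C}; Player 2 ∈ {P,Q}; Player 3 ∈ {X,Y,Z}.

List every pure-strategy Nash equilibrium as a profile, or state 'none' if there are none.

NE set: (B,P,Y), (C,P,Z)

(A,P,X): not NE [P1→C gives 10>6; P2→Q gives 6>4; P3→Z gives 7>6]
(A,P,Y): not NE [P1→B gives 10>3; P2→Q gives 8>0]
(A,P,Z): not NE [P1→C gives 9>7]
(A,Q,X): not NE [P3→Z gives 9>1]
(A,Q,Y): not NE [P1→B gives 8>4; P3→Z gives 9>3]
(A,Q,Z): not NE [P2→P gives 9>8]
(B,P,X): not NE [P1→C gives 10>9]
(B,P,Y): NE
(B,P,Z): not NE [P1→C gives 9>2; P3→Y gives 7>6]
(B,Q,X): not NE [P1→A gives 9>5; P2→P gives 3>0; P3→Z gives 9>2]
(B,Q,Y): not NE [P2→P gives 9>8; P3→Z gives 9>4]
(B,Q,Z): not NE [P1→A gives 8>0; P2→P gives 6>2]
(C,P,X): not NE [P2→Q gives 3>0; P3→Z gives 8>6]
(C,P,Y): not NE [P1→B gives 10>9; P2→Q gives 9>4; P3→Z gives 8>2]
(C,P,Z): NE
(C,Q,X): not NE [P1→A gives 9>0; P3→Y gives 9>1]
(C,Q,Y): not NE [P1→B gives 8>5]
(C,Q,Z): not NE [P1→A gives 8>5; P2→P gives 7>1; P3→Y gives 9>2]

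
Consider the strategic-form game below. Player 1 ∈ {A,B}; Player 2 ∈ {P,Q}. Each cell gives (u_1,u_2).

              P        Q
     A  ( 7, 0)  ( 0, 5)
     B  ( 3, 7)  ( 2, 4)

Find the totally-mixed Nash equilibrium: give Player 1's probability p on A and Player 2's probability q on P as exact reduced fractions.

p=3/8, q=1/3

P1 indiff ⇒ q·7+(1-q)·0 = q·3+(1-q)·2 ⇒ q(4) = (1-q)(2) ⇒ q = 1/3
P2 indiff ⇒ p·0+(1-p)·7 = p·5+(1-p)·4 ⇒ p(-5) = (1-p)(-3) ⇒ p = 3/8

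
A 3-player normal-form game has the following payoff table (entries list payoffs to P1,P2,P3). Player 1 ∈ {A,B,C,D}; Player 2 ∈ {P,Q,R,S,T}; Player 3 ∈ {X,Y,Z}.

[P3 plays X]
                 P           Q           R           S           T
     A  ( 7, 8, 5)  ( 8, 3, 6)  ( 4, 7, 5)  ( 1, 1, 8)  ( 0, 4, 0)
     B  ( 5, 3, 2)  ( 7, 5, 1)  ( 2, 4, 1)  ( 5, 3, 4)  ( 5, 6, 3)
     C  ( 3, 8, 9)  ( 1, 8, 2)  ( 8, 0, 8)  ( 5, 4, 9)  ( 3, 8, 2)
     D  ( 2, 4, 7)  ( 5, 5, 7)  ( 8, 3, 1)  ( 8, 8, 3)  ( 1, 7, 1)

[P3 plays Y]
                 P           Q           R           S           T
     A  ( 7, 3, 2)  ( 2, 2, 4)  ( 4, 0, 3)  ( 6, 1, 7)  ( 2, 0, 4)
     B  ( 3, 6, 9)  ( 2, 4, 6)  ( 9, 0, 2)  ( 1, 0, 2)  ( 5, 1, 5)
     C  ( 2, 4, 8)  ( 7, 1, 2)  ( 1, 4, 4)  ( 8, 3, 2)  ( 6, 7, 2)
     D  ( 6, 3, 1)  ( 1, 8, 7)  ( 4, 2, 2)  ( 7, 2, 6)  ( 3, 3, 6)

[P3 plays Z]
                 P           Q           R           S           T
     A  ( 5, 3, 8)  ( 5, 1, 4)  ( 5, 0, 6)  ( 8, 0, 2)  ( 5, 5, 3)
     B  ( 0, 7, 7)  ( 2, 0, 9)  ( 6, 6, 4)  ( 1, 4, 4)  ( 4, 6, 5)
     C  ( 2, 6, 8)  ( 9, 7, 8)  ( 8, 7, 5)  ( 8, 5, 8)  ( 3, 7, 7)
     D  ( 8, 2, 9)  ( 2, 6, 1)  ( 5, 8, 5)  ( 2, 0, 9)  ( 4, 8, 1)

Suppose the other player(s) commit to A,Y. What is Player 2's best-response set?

P2 best: {P}

u_2(P vs A,Y) = 3
u_2(Q vs A,Y) = 2
u_2(R vs A,Y) = 0
u_2(S vs A,Y) = 1
u_2(T vs A,Y) = 0
max payoff 3 at {P}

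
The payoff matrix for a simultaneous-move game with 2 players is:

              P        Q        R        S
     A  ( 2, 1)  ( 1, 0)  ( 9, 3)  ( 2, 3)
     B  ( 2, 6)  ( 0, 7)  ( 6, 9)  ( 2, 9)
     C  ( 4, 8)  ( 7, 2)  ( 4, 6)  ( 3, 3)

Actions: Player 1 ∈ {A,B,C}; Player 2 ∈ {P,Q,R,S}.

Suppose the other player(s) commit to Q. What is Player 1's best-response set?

u_1(A vs Q) = 1
u_1(B vs Q) = 0
u_1(C vs Q) = 7
max payoff 7 at {C}

BR_1 = {C}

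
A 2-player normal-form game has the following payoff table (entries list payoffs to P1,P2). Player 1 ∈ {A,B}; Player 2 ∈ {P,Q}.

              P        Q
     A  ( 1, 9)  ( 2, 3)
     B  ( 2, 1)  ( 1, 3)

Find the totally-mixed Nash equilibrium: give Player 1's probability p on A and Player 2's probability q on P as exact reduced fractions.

P1 indiff ⇒ q·1+(1-q)·2 = q·2+(1-q)·1 ⇒ q(-1) = (1-q)(-1) ⇒ q = 1/2
P2 indiff ⇒ p·9+(1-p)·1 = p·3+(1-p)·3 ⇒ p(6) = (1-p)(2) ⇒ p = 1/4

P1 mixes 1/4 on A; P2 mixes 1/2 on P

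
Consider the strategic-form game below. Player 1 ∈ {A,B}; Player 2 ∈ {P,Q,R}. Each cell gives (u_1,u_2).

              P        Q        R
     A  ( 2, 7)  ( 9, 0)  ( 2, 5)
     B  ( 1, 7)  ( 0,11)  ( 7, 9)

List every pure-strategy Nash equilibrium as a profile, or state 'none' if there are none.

(A,P): NE
(A,Q): not NE [P2→P gives 7>0]
(A,R): not NE [P1→B gives 7>2; P2→P gives 7>5]
(B,P): not NE [P1→A gives 2>1; P2→Q gives 11>7]
(B,Q): not NE [P1→A gives 9>0]
(B,R): not NE [P2→Q gives 11>9]

PSNE = {(A,P)}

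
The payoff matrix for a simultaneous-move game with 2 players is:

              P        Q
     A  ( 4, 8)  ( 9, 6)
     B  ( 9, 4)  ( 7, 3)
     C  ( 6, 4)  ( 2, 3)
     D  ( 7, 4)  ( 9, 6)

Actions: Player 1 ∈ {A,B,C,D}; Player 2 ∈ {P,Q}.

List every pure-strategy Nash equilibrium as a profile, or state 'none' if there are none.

NE set: (B,P), (D,Q)

(A,P): not NE [P1→B gives 9>4]
(A,Q): not NE [P2→P gives 8>6]
(B,P): NE
(B,Q): not NE [P1→D gives 9>7; P2→P gives 4>3]
(C,P): not NE [P1→B gives 9>6]
(C,Q): not NE [P1→D gives 9>2; P2→P gives 4>3]
(D,P): not NE [P1→B gives 9>7; P2→Q gives 6>4]
(D,Q): NE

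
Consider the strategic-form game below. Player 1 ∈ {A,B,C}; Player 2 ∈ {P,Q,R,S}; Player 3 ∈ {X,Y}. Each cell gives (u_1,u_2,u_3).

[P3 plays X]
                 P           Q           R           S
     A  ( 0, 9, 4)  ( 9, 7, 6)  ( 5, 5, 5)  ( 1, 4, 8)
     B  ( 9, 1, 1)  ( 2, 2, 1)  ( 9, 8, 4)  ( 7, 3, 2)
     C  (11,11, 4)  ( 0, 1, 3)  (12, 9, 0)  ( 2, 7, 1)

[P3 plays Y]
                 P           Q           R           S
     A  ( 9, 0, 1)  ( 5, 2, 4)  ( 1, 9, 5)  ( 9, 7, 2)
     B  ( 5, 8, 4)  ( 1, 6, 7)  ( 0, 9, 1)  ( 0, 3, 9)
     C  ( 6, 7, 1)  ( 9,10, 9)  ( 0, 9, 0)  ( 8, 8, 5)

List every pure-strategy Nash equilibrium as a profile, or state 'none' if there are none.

(A,P,X): not NE [P1→C gives 11>0]
(A,P,Y): not NE [P2→R gives 9>0; P3→X gives 4>1]
(A,Q,X): not NE [P2→P gives 9>7]
(A,Q,Y): not NE [P1→C gives 9>5; P2→R gives 9>2; P3→X gives 6>4]
(A,R,X): not NE [P1→C gives 12>5; P2→P gives 9>5]
(A,R,Y): NE
(A,S,X): not NE [P1→B gives 7>1; P2→P gives 9>4]
(A,S,Y): not NE [P2→R gives 9>7; P3→X gives 8>2]
(B,P,X): not NE [P1→C gives 11>9; P2→R gives 8>1; P3→Y gives 4>1]
(B,P,Y): not NE [P1→A gives 9>5; P2→R gives 9>8]
(B,Q,X): not NE [P1→A gives 9>2; P2→R gives 8>2; P3→Y gives 7>1]
(B,Q,Y): not NE [P1→C gives 9>1; P2→R gives 9>6]
(B,R,X): not NE [P1→C gives 12>9]
(B,R,Y): not NE [P1→A gives 1>0; P3→X gives 4>1]
(B,S,X): not NE [P2→R gives 8>3; P3→Y gives 9>2]
(B,S,Y): not NE [P1→A gives 9>0; P2→R gives 9>3]
(C,P,X): NE
(C,P,Y): not NE [P1→A gives 9>6; P2→Q gives 10>7; P3→X gives 4>1]
(C,Q,X): not NE [P1→A gives 9>0; P2→P gives 11>1; P3→Y gives 9>3]
(C,Q,Y): NE
(C,R,X): not NE [P2→P gives 11>9]
(C,R,Y): not NE [P1→A gives 1>0; P2→Q gives 10>9]
(C,S,X): not NE [P1→B gives 7>2; P2→P gives 11>7; P3→Y gives 5>1]
(C,S,Y): not NE [P1→A gives 9>8; P2→Q gives 10>8]

PSNE = {(A,R,Y), (C,P,X), (C,Q,Y)}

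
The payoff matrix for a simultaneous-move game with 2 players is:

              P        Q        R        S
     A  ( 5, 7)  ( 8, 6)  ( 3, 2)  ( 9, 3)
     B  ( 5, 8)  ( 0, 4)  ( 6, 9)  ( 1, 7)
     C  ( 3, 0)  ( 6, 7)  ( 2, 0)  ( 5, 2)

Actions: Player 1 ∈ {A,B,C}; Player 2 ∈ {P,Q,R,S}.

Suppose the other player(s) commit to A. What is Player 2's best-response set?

P2 best: {P}

u_2(P vs A) = 7
u_2(Q vs A) = 6
u_2(R vs A) = 2
u_2(S vs A) = 3
max payoff 7 at {P}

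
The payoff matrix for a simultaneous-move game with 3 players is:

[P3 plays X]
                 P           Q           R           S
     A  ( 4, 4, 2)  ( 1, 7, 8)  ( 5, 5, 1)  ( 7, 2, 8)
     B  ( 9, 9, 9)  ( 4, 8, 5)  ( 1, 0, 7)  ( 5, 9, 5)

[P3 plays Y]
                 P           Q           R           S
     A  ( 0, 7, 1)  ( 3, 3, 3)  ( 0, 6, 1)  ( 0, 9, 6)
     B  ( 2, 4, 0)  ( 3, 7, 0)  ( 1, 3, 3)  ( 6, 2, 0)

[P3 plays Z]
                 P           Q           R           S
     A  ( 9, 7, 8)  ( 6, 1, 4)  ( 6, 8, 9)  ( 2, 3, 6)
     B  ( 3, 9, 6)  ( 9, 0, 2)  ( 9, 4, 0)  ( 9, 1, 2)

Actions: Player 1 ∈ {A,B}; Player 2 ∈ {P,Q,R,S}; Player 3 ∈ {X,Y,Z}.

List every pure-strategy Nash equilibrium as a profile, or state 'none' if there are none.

(A,P,X): not NE [P1→B gives 9>4; P2→Q gives 7>4; P3→Z gives 8>2]
(A,P,Y): not NE [P1→B gives 2>0; P2→S gives 9>7; P3→Z gives 8>1]
(A,P,Z): not NE [P2→R gives 8>7]
(A,Q,X): not NE [P1→B gives 4>1]
(A,Q,Y): not NE [P2→S gives 9>3; P3→X gives 8>3]
(A,Q,Z): not NE [P1→B gives 9>6; P2→R gives 8>1; P3→X gives 8>4]
(A,R,X): not NE [P2→Q gives 7>5; P3→Z gives 9>1]
(A,R,Y): not NE [P1→B gives 1>0; P2→S gives 9>6; P3→Z gives 9>1]
(A,R,Z): not NE [P1→B gives 9>6]
(A,S,X): not NE [P2→Q gives 7>2]
(A,S,Y): not NE [P1→B gives 6>0; P3→X gives 8>6]
(A,S,Z): not NE [P1→B gives 9>2; P2→R gives 8>3; P3→X gives 8>6]
(B,P,X): NE
(B,P,Y): not NE [P2→Q gives 7>4; P3→X gives 9>0]
(B,P,Z): not NE [P1→A gives 9>3; P3→X gives 9>6]
(B,Q,X): not NE [P2→S gives 9>8]
(B,Q,Y): not NE [P3→X gives 5>0]
(B,Q,Z): not NE [P2→P gives 9>0; P3→X gives 5>2]
(B,R,X): not NE [P1→A gives 5>1; P2→S gives 9>0]
(B,R,Y): not NE [P2→Q gives 7>3; P3→X gives 7>3]
(B,R,Z): not NE [P2→P gives 9>4; P3→X gives 7>0]
(B,S,X): not NE [P1→A gives 7>5]
(B,S,Y): not NE [P2→Q gives 7>2; P3→X gives 5>0]
(B,S,Z): not NE [P2→P gives 9>1; P3→X gives 5>2]

Nash profiles: (B,P,X)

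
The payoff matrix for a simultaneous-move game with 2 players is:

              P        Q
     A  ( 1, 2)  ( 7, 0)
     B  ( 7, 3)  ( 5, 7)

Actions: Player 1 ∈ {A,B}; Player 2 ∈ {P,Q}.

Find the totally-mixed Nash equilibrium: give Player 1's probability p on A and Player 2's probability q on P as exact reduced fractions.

(p,q) = (2/3, 1/4)

P1 indiff ⇒ q·1+(1-q)·7 = q·7+(1-q)·5 ⇒ q(-6) = (1-q)(-2) ⇒ q = 1/4
P2 indiff ⇒ p·2+(1-p)·3 = p·0+(1-p)·7 ⇒ p(2) = (1-p)(4) ⇒ p = 2/3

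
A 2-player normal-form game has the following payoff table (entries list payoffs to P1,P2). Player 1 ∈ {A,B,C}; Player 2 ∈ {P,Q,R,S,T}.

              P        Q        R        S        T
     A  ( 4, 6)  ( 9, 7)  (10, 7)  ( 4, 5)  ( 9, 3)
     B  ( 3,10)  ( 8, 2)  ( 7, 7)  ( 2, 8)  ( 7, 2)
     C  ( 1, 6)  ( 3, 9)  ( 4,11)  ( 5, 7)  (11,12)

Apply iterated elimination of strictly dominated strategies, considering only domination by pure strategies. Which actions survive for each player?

Survivors P1:{A,C} P2:{Q,R,T}

P1 drop B (A beats it: P:4>3 Q:9>8 R:10>7 S:4>2 T:9>7)
P2 drop P (Q beats it: A:7>6 C:9>6)
P2 drop S (Q beats it: A:7>5 C:9>7)
P1→{A,C} P2→{Q,R,T}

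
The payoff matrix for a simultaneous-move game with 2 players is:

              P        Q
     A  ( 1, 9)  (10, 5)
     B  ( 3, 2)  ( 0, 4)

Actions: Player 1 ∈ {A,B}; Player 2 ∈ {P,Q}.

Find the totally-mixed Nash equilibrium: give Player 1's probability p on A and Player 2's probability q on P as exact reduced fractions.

P1 mixes 1/3 on A; P2 mixes 5/6 on P

P1 indiff ⇒ q·1+(1-q)·10 = q·3+(1-q)·0 ⇒ q(-2) = (1-q)(-10) ⇒ q = 5/6
P2 indiff ⇒ p·9+(1-p)·2 = p·5+(1-p)·4 ⇒ p(4) = (1-p)(2) ⇒ p = 1/3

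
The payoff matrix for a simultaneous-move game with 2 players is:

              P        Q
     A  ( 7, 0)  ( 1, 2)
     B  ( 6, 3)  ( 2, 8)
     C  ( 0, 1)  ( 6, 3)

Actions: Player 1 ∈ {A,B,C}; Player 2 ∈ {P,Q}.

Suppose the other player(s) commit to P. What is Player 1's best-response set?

u_1(A vs P) = 7
u_1(B vs P) = 6
u_1(C vs P) = 0
max payoff 7 at {A}

argmax u_1 = {A}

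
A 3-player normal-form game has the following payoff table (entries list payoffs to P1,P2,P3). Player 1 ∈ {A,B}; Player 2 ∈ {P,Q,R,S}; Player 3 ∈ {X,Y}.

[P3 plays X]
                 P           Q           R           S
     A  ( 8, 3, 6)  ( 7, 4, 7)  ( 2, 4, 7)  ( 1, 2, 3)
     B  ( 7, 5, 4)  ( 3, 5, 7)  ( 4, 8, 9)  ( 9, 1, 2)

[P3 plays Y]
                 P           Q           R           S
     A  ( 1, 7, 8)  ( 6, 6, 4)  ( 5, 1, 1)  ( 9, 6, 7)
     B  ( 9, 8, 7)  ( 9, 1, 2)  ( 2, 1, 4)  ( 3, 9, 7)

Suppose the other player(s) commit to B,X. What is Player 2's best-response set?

argmax u_2 = {R}

u_2(P vs B,X) = 5
u_2(Q vs B,X) = 5
u_2(R vs B,X) = 8
u_2(S vs B,X) = 1
max payoff 8 at {R}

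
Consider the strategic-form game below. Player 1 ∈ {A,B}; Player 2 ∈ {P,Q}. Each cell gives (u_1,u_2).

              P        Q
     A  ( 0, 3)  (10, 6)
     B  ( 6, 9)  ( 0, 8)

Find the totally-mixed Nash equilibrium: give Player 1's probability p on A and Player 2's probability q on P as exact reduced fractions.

p=1/4, q=5/8

P1 indiff ⇒ q·0+(1-q)·10 = q·6+(1-q)·0 ⇒ q(-6) = (1-q)(-10) ⇒ q = 5/8
P2 indiff ⇒ p·3+(1-p)·9 = p·6+(1-p)·8 ⇒ p(-3) = (1-p)(-1) ⇒ p = 1/4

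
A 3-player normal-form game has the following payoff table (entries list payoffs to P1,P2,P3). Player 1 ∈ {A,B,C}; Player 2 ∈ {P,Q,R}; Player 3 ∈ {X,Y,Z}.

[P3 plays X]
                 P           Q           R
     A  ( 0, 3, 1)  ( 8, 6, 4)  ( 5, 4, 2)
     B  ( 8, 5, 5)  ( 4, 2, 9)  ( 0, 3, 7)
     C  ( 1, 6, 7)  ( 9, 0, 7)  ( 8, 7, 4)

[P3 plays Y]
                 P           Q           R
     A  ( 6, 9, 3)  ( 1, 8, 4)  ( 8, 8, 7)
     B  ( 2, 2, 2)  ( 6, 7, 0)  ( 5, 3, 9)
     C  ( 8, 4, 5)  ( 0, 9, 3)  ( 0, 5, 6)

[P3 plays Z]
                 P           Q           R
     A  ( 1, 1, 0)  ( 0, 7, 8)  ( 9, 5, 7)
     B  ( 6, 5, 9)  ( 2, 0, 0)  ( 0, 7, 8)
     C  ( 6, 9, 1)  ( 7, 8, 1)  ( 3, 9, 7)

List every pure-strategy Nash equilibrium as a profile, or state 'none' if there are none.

No pure NE.

(A,P,X): not NE [P1→B gives 8>0; P2→Q gives 6>3; P3→Y gives 3>1]
(A,P,Y): not NE [P1→C gives 8>6]
(A,P,Z): not NE [P1→C gives 6>1; P2→Q gives 7>1; P3→Y gives 3>0]
(A,Q,X): not NE [P1→C gives 9>8; P3→Z gives 8>4]
(A,Q,Y): not NE [P1→B gives 6>1; P2→P gives 9>8; P3→Z gives 8>4]
(A,Q,Z): not NE [P1→C gives 7>0]
(A,R,X): not NE [P1→C gives 8>5; P2→Q gives 6>4; P3→Z gives 7>2]
(A,R,Y): not NE [P2→P gives 9>8]
(A,R,Z): not NE [P2→Q gives 7>5]
(B,P,X): not NE [P3→Z gives 9>5]
(B,P,Y): not NE [P1→C gives 8>2; P2→Q gives 7>2; P3→Z gives 9>2]
(B,P,Z): not NE [P2→R gives 7>5]
(B,Q,X): not NE [P1→C gives 9>4; P2→P gives 5>2]
(B,Q,Y): not NE [P3→X gives 9>0]
(B,Q,Z): not NE [P1→C gives 7>2; P2→R gives 7>0; P3→X gives 9>0]
(B,R,X): not NE [P1→C gives 8>0; P2→P gives 5>3; P3→Y gives 9>7]
(B,R,Y): not NE [P1→A gives 8>5; P2→Q gives 7>3]
(B,R,Z): not NE [P1→A gives 9>0; P3→Y gives 9>8]
(C,P,X): not NE [P1→B gives 8>1; P2→R gives 7>6]
(C,P,Y): not NE [P2→Q gives 9>4; P3→X gives 7>5]
(C,P,Z): not NE [P3→X gives 7>1]
(C,Q,X): not NE [P2→R gives 7>0]
(C,Q,Y): not NE [P1→B gives 6>0; P3→X gives 7>3]
(C,Q,Z): not NE [P2→R gives 9>8; P3→X gives 7>1]
(C,R,X): not NE [P3→Z gives 7>4]
(C,R,Y): not NE [P1→A gives 8>0; P2→Q gives 9>5; P3→Z gives 7>6]
(C,R,Z): not NE [P1→A gives 9>3]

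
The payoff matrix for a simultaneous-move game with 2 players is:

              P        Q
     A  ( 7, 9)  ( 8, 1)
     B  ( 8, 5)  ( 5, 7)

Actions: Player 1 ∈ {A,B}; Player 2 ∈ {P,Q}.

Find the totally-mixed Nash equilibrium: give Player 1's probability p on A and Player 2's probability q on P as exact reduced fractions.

P1 indiff ⇒ q·7+(1-q)·8 = q·8+(1-q)·5 ⇒ q(-1) = (1-q)(-3) ⇒ q = 3/4
P2 indiff ⇒ p·9+(1-p)·5 = p·1+(1-p)·7 ⇒ p(8) = (1-p)(2) ⇒ p = 1/5

P1 mixes 1/5 on A; P2 mixes 3/4 on P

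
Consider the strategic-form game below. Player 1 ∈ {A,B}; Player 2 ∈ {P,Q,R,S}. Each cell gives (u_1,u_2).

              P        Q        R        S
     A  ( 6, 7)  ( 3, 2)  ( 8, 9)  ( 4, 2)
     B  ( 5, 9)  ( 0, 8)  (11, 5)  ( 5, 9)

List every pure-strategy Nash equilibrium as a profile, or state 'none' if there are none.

Nash profiles: (B,S)

(A,P): not NE [P2→R gives 9>7]
(A,Q): not NE [P2→R gives 9>2]
(A,R): not NE [P1→B gives 11>8]
(A,S): not NE [P1→B gives 5>4; P2→R gives 9>2]
(B,P): not NE [P1→A gives 6>5]
(B,Q): not NE [P1→A gives 3>0; P2→S gives 9>8]
(B,R): not NE [P2→S gives 9>5]
(B,S): NE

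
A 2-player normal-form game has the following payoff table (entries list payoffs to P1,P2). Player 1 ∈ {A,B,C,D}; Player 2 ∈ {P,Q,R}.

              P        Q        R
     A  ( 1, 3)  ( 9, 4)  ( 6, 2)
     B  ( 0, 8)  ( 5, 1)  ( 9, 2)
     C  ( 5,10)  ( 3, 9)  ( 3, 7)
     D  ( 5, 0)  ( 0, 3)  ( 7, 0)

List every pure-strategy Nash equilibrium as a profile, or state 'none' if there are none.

(A,P): not NE [P1→D gives 5>1; P2→Q gives 4>3]
(A,Q): NE
(A,R): not NE [P1→B gives 9>6; P2→Q gives 4>2]
(B,P): not NE [P1→D gives 5>0]
(B,Q): not NE [P1→A gives 9>5; P2→P gives 8>1]
(B,R): not NE [P2→P gives 8>2]
(C,P): NE
(C,Q): not NE [P1→A gives 9>3; P2→P gives 10>9]
(C,R): not NE [P1→B gives 9>3; P2→P gives 10>7]
(D,P): not NE [P2→Q gives 3>0]
(D,Q): not NE [P1→A gives 9>0]
(D,R): not NE [P1→B gives 9>7; P2→Q gives 3>0]

PSNE = {(A,Q), (C,P)}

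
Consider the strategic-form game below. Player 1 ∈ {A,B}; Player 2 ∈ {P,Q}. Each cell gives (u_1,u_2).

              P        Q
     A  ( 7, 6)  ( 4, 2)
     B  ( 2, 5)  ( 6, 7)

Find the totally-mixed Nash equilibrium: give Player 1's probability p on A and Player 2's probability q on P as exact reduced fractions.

P1 indiff ⇒ q·7+(1-q)·4 = q·2+(1-q)·6 ⇒ q(5) = (1-q)(2) ⇒ q = 2/7
P2 indiff ⇒ p·6+(1-p)·5 = p·2+(1-p)·7 ⇒ p(4) = (1-p)(2) ⇒ p = 1/3

(p,q) = (1/3, 2/7)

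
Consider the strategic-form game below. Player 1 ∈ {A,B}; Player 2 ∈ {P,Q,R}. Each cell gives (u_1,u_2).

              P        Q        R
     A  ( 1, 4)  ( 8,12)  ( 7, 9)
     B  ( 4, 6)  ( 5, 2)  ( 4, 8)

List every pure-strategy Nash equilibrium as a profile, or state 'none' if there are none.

(A,P): not NE [P1→B gives 4>1; P2→Q gives 12>4]
(A,Q): NE
(A,R): not NE [P2→Q gives 12>9]
(B,P): not NE [P2→R gives 8>6]
(B,Q): not NE [P1→A gives 8>5; P2→R gives 8>2]
(B,R): not NE [P1→A gives 7>4]

PSNE = {(A,Q)}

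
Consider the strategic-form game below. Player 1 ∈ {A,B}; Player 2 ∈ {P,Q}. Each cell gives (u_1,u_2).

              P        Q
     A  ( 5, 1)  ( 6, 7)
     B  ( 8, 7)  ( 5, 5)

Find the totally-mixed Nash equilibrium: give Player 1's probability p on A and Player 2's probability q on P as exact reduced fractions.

P1 indiff ⇒ q·5+(1-q)·6 = q·8+(1-q)·5 ⇒ q(-3) = (1-q)(-1) ⇒ q = 1/4
P2 indiff ⇒ p·1+(1-p)·7 = p·7+(1-p)·5 ⇒ p(-6) = (1-p)(-2) ⇒ p = 1/4

P1 mixes 1/4 on A; P2 mixes 1/4 on P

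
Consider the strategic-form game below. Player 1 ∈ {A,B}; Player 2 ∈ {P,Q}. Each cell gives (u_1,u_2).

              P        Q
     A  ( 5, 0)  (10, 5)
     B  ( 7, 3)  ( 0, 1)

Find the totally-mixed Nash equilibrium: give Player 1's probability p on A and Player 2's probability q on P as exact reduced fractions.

(p,q) = (2/7, 5/6)

P1 indiff ⇒ q·5+(1-q)·10 = q·7+(1-q)·0 ⇒ q(-2) = (1-q)(-10) ⇒ q = 5/6
P2 indiff ⇒ p·0+(1-p)·3 = p·5+(1-p)·1 ⇒ p(-5) = (1-p)(-2) ⇒ p = 2/7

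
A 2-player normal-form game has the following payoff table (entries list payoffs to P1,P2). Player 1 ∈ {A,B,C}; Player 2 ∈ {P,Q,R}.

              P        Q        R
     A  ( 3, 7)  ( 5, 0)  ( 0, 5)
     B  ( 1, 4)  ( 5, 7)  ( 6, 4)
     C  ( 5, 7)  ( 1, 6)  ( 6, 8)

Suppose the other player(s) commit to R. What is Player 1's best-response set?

P1 best: {B,C}

u_1(A vs R) = 0
u_1(B vs R) = 6
u_1(C vs R) = 6
max payoff 6 at {B,C}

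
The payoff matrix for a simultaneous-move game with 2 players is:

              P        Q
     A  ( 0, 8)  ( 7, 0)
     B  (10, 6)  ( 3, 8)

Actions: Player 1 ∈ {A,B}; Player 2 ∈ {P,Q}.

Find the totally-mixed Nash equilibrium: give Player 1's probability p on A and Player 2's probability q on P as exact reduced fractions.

P1 mixes 1/5 on A; P2 mixes 2/7 on P

P1 indiff ⇒ q·0+(1-q)·7 = q·10+(1-q)·3 ⇒ q(-10) = (1-q)(-4) ⇒ q = 2/7
P2 indiff ⇒ p·8+(1-p)·6 = p·0+(1-p)·8 ⇒ p(8) = (1-p)(2) ⇒ p = 1/5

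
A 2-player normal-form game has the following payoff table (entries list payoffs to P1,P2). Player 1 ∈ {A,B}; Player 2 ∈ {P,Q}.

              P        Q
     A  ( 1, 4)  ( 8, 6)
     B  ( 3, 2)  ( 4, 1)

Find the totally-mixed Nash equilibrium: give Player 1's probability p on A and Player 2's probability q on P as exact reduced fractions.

(p,q) = (1/3, 2/3)

P1 indiff ⇒ q·1+(1-q)·8 = q·3+(1-q)·4 ⇒ q(-2) = (1-q)(-4) ⇒ q = 2/3
P2 indiff ⇒ p·4+(1-p)·2 = p·6+(1-p)·1 ⇒ p(-2) = (1-p)(-1) ⇒ p = 1/3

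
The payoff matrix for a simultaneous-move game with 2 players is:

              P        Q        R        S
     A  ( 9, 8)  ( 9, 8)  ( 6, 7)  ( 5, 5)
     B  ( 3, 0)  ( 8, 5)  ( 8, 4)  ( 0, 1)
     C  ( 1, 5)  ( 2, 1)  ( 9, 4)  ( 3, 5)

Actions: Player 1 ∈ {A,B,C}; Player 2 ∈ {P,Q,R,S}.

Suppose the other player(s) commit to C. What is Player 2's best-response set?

BR_2 = {P,S}

u_2(P vs C) = 5
u_2(Q vs C) = 1
u_2(R vs C) = 4
u_2(S vs C) = 5
max payoff 5 at {P,S}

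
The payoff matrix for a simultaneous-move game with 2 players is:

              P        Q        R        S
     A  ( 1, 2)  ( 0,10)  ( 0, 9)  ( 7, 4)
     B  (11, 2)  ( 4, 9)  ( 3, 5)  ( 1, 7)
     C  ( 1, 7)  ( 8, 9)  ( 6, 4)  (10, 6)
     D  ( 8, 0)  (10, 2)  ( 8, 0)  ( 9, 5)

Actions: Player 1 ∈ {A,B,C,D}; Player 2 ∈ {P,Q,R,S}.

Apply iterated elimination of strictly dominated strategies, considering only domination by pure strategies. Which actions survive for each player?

P1 drop A (D beats it: P:8>1 Q:10>0 R:8>0 S:9>7)
P2 drop P (Q beats it: B:9>2 C:9>7 D:2>0)
P1 drop B (C beats it: Q:8>4 R:6>3 S:10>1)
P2 drop R (Q beats it: C:9>4 D:2>0)
P1→{C,D} P2→{Q,S}

Survivors P1:{C,D} P2:{Q,S}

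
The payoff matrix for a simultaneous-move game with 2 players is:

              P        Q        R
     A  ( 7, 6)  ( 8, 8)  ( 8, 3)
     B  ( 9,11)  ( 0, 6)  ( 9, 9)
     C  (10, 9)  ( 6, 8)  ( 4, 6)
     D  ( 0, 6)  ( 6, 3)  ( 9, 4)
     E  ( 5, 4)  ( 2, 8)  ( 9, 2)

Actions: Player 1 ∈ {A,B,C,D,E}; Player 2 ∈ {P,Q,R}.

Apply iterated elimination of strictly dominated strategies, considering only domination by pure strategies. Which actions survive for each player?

P2 drop R (P beats it: A:6>3 B:11>9 C:9>6 D:6>4 E:4>2)
P1 drop B (C beats it: P:10>9 Q:6>0)
P1 drop D (A beats it: P:7>0 Q:8>6)
P1 drop E (A beats it: P:7>5 Q:8>2)
P1→{A,C} P2→{P,Q}

IESDS → P1:{A,C} P2:{P,Q}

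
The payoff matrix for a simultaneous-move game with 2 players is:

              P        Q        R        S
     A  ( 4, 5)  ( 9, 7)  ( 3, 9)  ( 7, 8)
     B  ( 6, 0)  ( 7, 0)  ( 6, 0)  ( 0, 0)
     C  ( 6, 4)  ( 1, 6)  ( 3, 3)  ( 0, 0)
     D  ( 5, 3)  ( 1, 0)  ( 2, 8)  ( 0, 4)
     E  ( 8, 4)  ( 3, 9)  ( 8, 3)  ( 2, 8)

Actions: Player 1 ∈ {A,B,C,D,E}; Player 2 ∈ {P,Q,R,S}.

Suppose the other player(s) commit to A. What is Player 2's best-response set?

argmax u_2 = {R}

u_2(P vs A) = 5
u_2(Q vs A) = 7
u_2(R vs A) = 9
u_2(S vs A) = 8
max payoff 9 at {R}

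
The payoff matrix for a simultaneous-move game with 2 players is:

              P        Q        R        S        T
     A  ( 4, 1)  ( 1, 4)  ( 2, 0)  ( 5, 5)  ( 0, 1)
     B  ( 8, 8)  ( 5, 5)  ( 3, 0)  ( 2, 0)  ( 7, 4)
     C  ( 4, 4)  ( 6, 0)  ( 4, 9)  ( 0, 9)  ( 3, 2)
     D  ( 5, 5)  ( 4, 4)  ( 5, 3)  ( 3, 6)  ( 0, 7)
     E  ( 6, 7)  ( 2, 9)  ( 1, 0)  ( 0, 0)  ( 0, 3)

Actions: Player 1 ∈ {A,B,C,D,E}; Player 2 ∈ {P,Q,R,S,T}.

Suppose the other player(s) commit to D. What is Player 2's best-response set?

P2 best: {T}

u_2(P vs D) = 5
u_2(Q vs D) = 4
u_2(R vs D) = 3
u_2(S vs D) = 6
u_2(T vs D) = 7
max payoff 7 at {T}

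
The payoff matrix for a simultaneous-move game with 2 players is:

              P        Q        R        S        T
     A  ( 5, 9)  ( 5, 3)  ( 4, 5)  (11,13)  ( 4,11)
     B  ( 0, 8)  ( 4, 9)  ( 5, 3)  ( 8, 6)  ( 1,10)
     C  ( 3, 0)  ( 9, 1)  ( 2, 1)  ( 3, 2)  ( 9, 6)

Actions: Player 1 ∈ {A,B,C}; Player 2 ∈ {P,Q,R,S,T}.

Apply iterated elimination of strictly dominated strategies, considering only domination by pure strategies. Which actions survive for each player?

P2 drop P (T beats it: A:11>9 B:10>8 C:6>0)
P2 drop Q (T beats it: A:11>3 B:10>9 C:6>1)
P2 drop R (S beats it: A:13>5 B:6>3 C:2>1)
P1 drop B (A beats it: S:11>8 T:4>1)
P1→{A,C} P2→{S,T}

IESDS → P1:{A,C} P2:{S,T}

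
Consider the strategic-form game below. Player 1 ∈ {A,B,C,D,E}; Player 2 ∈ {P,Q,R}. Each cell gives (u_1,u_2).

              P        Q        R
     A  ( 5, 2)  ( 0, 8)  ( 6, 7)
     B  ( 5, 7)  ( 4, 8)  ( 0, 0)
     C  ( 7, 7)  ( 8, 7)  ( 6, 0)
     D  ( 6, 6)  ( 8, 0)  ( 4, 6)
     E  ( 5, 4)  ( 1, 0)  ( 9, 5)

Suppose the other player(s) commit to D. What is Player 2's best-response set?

P2 best: {P,R}

u_2(P vs D) = 6
u_2(Q vs D) = 0
u_2(R vs D) = 6
max payoff 6 at {P,R}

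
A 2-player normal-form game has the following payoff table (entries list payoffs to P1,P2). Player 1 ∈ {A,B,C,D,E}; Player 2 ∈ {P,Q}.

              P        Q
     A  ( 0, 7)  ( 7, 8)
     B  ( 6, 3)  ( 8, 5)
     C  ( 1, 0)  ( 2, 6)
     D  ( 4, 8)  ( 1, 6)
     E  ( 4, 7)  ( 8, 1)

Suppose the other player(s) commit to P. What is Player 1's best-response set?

P1 best: {B}

u_1(A vs P) = 0
u_1(B vs P) = 6
u_1(C vs P) = 1
u_1(D vs P) = 4
u_1(E vs P) = 4
max payoff 6 at {B}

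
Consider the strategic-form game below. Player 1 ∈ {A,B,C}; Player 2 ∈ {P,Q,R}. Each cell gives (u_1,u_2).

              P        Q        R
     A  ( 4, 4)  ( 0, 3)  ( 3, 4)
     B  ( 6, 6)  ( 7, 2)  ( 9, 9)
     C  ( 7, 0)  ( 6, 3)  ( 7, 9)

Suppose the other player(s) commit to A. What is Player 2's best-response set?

BR_2 = {P,R}

u_2(P vs A) = 4
u_2(Q vs A) = 3
u_2(R vs A) = 4
max payoff 4 at {P,R}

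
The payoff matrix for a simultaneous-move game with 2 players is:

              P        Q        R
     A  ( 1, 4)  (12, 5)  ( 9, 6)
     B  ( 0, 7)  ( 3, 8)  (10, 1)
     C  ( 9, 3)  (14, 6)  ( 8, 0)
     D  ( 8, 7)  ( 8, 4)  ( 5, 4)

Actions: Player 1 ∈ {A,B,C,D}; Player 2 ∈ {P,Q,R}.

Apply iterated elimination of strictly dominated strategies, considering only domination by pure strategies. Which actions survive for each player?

P1 drop D (C beats it: P:9>8 Q:14>8 R:8>5)
P2 drop P (Q beats it: A:5>4 B:8>7 C:6>3)
P1→{A,B,C} P2→{Q,R}

Survivors P1:{A,B,C} P2:{Q,R}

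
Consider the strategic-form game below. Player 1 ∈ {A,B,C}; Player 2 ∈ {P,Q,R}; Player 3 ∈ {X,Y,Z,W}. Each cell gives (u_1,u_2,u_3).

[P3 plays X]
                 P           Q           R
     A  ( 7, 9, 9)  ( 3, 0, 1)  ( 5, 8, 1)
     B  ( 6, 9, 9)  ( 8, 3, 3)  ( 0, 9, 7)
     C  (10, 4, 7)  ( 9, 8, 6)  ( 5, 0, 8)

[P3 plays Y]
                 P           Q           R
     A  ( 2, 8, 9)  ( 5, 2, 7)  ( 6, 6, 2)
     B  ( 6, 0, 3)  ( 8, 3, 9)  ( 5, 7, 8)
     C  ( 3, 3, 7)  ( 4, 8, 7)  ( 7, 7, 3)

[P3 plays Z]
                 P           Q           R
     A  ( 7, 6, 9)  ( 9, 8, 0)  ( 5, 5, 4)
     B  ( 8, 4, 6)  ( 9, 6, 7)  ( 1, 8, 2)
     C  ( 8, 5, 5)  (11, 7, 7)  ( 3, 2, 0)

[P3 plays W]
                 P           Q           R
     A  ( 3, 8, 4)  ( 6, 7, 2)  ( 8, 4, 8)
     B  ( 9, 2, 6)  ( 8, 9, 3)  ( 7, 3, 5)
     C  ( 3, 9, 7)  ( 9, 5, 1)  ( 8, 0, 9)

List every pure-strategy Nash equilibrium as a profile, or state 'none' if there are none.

(A,P,X): not NE [P1→C gives 10>7]
(A,P,Y): not NE [P1→B gives 6>2]
(A,P,Z): not NE [P1→C gives 8>7; P2→Q gives 8>6]
(A,P,W): not NE [P1→B gives 9>3; P3→Z gives 9>4]
(A,Q,X): not NE [P1→C gives 9>3; P2→P gives 9>0; P3→Y gives 7>1]
(A,Q,Y): not NE [P1→B gives 8>5; P2→P gives 8>2]
(A,Q,Z): not NE [P1→C gives 11>9; P3→Y gives 7>0]
(A,Q,W): not NE [P1→C gives 9>6; P2→P gives 8>7; P3→Y gives 7>2]
(A,R,X): not NE [P2→P gives 9>8; P3→W gives 8>1]
(A,R,Y): not NE [P1→C gives 7>6; P2→P gives 8>6; P3→W gives 8>2]
(A,R,Z): not NE [P2→Q gives 8>5; P3→W gives 8>4]
(A,R,W): not NE [P2→P gives 8>4]
(B,P,X): not NE [P1→C gives 10>6]
(B,P,Y): not NE [P2→R gives 7>0; P3→X gives 9>3]
(B,P,Z): not NE [P2→R gives 8>4; P3→X gives 9>6]
(B,P,W): not NE [P2→Q gives 9>2; P3→X gives 9>6]
(B,Q,X): not NE [P1→C gives 9>8; P2→R gives 9>3; P3→Y gives 9>3]
(B,Q,Y): not NE [P2→R gives 7>3]
(B,Q,Z): not NE [P1→C gives 11>9; P2→R gives 8>6; P3→Y gives 9>7]
(B,Q,W): not NE [P1→C gives 9>8; P3→Y gives 9>3]
(B,R,X): not NE [P1→C gives 5>0; P3→Y gives 8>7]
(B,R,Y): not NE [P1→C gives 7>5]
(B,R,Z): not NE [P1→A gives 5>1; P3→Y gives 8>2]
(B,R,W): not NE [P1→C gives 8>7; P2→Q gives 9>3; P3→Y gives 8>5]
(C,P,X): not NE [P2→Q gives 8>4]
(C,P,Y): not NE [P1→B gives 6>3; P2→Q gives 8>3]
(C,P,Z): not NE [P2→Q gives 7>5; P3→W gives 7>5]
(C,P,W): not NE [P1→B gives 9>3]
(C,Q,X): not NE [P3→Z gives 7>6]
(C,Q,Y): not NE [P1→B gives 8>4]
(C,Q,Z): NE
(C,Q,W): not NE [P2→P gives 9>5; P3→Z gives 7>1]
(C,R,X): not NE [P2→Q gives 8>0; P3→W gives 9>8]
(C,R,Y): not NE [P2→Q gives 8>7; P3→W gives 9>3]
(C,R,Z): not NE [P1→A gives 5>3; P2→Q gives 7>2; P3→W gives 9>0]
(C,R,W): not NE [P2→P gives 9>0]

PSNE = {(C,Q,Z)}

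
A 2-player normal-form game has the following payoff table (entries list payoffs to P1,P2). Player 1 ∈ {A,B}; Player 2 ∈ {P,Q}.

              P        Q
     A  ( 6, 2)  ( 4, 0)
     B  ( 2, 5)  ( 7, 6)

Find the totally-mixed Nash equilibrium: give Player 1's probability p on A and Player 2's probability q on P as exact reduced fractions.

P1 mixes 1/3 on A; P2 mixes 3/7 on P

P1 indiff ⇒ q·6+(1-q)·4 = q·2+(1-q)·7 ⇒ q(4) = (1-q)(3) ⇒ q = 3/7
P2 indiff ⇒ p·2+(1-p)·5 = p·0+(1-p)·6 ⇒ p(2) = (1-p)(1) ⇒ p = 1/3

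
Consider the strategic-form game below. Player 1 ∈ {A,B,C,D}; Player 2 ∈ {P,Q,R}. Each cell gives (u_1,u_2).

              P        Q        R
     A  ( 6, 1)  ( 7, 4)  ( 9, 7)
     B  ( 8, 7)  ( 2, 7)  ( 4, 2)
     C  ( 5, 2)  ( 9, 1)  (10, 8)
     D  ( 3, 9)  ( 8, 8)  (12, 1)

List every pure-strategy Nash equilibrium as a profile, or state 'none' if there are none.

(A,P): not NE [P1→B gives 8>6; P2→R gives 7>1]
(A,Q): not NE [P1→C gives 9>7; P2→R gives 7>4]
(A,R): not NE [P1→D gives 12>9]
(B,P): NE
(B,Q): not NE [P1→C gives 9>2]
(B,R): not NE [P1→D gives 12>4; P2→Q gives 7>2]
(C,P): not NE [P1→B gives 8>5; P2→R gives 8>2]
(C,Q): not NE [P2→R gives 8>1]
(C,R): not NE [P1→D gives 12>10]
(D,P): not NE [P1→B gives 8>3]
(D,Q): not NE [P1→C gives 9>8; P2→P gives 9>8]
(D,R): not NE [P2→P gives 9>1]

Nash profiles: (B,P)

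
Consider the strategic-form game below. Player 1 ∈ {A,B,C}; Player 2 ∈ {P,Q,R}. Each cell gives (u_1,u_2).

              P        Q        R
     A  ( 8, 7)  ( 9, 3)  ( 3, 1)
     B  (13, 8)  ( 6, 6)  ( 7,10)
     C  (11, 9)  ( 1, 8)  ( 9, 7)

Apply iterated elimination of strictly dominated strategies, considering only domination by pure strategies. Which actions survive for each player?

P2 drop Q (P beats it: A:7>3 B:8>6 C:9>8)
P1 drop A (B beats it: P:13>8 R:7>3)
P1→{B,C} P2→{P,R}

Survivors P1:{B,C} P2:{P,R}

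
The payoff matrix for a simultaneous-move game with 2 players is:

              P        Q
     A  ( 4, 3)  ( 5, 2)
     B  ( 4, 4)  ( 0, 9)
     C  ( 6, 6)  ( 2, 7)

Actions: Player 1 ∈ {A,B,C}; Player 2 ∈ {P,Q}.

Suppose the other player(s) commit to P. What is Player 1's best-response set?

u_1(A vs P) = 4
u_1(B vs P) = 4
u_1(C vs P) = 6
max payoff 6 at {C}

BR_1 = {C}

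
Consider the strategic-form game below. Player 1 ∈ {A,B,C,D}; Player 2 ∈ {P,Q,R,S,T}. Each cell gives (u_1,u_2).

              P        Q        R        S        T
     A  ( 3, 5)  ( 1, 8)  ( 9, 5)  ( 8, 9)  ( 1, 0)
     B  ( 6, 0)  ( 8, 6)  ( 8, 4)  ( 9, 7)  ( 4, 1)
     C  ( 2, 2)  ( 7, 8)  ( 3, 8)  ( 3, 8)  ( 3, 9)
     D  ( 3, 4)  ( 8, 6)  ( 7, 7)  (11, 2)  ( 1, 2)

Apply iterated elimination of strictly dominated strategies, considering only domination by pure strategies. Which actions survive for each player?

IESDS → P1:{A,B,D} P2:{Q,R,S}

P1 drop C (B beats it: P:6>2 Q:8>7 R:8>3 S:9>3 T:4>3)
P2 drop P (Q beats it: A:8>5 B:6>0 D:6>4)
P2 drop T (Q beats it: A:8>0 B:6>1 D:6>2)
P1→{A,B,D} P2→{Q,R,S}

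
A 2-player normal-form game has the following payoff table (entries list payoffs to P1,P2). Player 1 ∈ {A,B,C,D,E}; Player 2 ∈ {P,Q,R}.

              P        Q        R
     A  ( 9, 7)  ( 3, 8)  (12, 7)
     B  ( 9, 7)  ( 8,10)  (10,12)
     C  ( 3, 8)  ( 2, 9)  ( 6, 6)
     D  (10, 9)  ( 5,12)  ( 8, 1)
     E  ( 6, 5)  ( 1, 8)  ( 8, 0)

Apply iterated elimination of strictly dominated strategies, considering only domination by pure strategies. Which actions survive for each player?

IESDS → P1:{A,B} P2:{Q,R}

P1 drop C (A beats it: P:9>3 Q:3>2 R:12>6)
P1 drop E (A beats it: P:9>6 Q:3>1 R:12>8)
P2 drop P (Q beats it: A:8>7 B:10>7 D:12>9)
P1 drop D (B beats it: Q:8>5 R:10>8)
P1→{A,B} P2→{Q,R}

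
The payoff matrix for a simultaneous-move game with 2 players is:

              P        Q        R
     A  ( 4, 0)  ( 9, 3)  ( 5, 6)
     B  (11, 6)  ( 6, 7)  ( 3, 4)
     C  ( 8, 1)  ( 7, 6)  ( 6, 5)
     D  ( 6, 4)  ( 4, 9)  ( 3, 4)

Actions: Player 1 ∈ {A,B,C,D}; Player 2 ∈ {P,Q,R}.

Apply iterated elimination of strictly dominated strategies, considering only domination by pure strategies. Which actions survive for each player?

P1 drop D (C beats it: P:8>6 Q:7>4 R:6>3)
P2 drop P (Q beats it: A:3>0 B:7>6 C:6>1)
P1 drop B (A beats it: Q:9>6 R:5>3)
P1→{A,C} P2→{Q,R}

IESDS → P1:{A,C} P2:{Q,R}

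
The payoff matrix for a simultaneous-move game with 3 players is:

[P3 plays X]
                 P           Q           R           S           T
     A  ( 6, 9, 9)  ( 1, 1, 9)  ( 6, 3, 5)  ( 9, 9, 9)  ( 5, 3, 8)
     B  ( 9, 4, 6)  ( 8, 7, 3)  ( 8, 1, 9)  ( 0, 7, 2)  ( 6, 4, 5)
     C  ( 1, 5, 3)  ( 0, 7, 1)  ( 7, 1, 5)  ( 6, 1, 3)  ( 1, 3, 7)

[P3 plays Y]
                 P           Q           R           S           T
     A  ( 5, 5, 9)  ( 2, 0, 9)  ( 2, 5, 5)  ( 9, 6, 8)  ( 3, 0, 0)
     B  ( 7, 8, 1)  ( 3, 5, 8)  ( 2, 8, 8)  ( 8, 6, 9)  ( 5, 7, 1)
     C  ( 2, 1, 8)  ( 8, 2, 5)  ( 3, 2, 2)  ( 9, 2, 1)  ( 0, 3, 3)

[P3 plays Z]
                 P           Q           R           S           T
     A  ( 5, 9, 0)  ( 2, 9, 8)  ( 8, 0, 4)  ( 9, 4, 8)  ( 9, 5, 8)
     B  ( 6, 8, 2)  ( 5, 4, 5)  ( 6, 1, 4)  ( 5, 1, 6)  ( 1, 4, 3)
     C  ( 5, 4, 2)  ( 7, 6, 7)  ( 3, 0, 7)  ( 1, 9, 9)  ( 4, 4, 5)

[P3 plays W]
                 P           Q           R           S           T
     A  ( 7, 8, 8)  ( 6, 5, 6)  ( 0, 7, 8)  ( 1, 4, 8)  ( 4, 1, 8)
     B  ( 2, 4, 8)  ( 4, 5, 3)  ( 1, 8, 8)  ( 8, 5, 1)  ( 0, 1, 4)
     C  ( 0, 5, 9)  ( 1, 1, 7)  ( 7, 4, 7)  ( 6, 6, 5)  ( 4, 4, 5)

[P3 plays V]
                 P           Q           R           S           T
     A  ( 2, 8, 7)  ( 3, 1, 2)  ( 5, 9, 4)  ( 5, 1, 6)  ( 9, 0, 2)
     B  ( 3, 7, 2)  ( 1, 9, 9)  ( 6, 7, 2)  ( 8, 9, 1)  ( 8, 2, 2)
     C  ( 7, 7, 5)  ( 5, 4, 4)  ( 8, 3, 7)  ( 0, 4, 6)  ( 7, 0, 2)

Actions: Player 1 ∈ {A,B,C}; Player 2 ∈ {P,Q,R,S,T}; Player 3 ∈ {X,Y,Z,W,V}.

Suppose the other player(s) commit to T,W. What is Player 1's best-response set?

u_1(A vs T,W) = 4
u_1(B vs T,W) = 0
u_1(C vs T,W) = 4
max payoff 4 at {A,C}

BR_1 = {A,C}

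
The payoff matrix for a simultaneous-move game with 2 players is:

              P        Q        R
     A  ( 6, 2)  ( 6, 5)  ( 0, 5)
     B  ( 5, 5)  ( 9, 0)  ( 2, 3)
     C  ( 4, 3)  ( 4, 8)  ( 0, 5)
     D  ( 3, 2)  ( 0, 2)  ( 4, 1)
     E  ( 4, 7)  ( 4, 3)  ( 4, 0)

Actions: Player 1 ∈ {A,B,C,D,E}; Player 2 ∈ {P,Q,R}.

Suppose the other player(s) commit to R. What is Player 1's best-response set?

argmax u_1 = {D,E}

u_1(A vs R) = 0
u_1(B vs R) = 2
u_1(C vs R) = 0
u_1(D vs R) = 4
u_1(E vs R) = 4
max payoff 4 at {D,E}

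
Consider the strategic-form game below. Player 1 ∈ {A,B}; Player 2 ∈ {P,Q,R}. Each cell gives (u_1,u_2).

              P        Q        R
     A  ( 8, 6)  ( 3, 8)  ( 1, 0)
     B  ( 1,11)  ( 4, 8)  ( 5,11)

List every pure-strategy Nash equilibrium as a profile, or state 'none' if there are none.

(A,P): not NE [P2→Q gives 8>6]
(A,Q): not NE [P1→B gives 4>3]
(A,R): not NE [P1→B gives 5>1; P2→Q gives 8>0]
(B,P): not NE [P1→A gives 8>1]
(B,Q): not NE [P2→R gives 11>8]
(B,R): NE

Nash profiles: (B,R)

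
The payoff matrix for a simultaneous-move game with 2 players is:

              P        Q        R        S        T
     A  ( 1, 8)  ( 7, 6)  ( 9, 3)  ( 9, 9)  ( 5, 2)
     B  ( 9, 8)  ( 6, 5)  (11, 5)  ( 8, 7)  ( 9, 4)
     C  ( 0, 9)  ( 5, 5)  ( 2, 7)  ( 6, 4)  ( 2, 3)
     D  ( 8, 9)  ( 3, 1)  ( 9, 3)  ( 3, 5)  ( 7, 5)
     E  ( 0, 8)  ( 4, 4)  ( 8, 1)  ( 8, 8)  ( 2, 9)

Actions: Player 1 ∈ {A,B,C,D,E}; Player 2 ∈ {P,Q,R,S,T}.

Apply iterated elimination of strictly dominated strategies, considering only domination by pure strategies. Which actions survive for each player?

Survivors P1:{A,B} P2:{P,S}

P1 drop C (A beats it: P:1>0 Q:7>5 R:9>2 S:9>6 T:5>2)
P1 drop D (B beats it: P:9>8 Q:6>3 R:11>9 S:8>3 T:9>7)
P1 drop E (A beats it: P:1>0 Q:7>4 R:9>8 S:9>8 T:5>2)
P2 drop Q (P beats it: A:8>6 B:8>5)
P2 drop R (P beats it: A:8>3 B:8>5)
P2 drop T (P beats it: A:8>2 B:8>4)
P1→{A,B} P2→{P,S}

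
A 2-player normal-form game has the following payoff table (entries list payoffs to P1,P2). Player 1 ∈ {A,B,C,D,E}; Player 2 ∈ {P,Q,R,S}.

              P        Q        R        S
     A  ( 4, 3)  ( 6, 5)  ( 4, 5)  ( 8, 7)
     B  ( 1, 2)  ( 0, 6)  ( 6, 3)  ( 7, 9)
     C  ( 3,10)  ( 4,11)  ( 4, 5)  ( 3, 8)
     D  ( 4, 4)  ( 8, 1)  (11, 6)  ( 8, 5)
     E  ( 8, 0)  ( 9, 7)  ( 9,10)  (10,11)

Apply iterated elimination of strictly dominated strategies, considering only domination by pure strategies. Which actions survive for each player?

P1 drop A (E beats it: P:8>4 Q:9>6 R:9>4 S:10>8)
P1 drop B (D beats it: P:4>1 Q:8>0 R:11>6 S:8>7)
P1 drop C (D beats it: P:4>3 Q:8>4 R:11>4 S:8>3)
P2 drop P (R beats it: D:6>4 E:10>0)
P2 drop Q (R beats it: D:6>1 E:10>7)
P1→{D,E} P2→{R,S}

IESDS → P1:{D,E} P2:{R,S}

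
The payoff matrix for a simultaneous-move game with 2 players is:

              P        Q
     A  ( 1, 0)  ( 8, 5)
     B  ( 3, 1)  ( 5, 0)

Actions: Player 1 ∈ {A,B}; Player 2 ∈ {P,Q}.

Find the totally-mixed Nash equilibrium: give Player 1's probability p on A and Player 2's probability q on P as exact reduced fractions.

P1 mixes 1/6 on A; P2 mixes 3/5 on P

P1 indiff ⇒ q·1+(1-q)·8 = q·3+(1-q)·5 ⇒ q(-2) = (1-q)(-3) ⇒ q = 3/5
P2 indiff ⇒ p·0+(1-p)·1 = p·5+(1-p)·0 ⇒ p(-5) = (1-p)(-1) ⇒ p = 1/6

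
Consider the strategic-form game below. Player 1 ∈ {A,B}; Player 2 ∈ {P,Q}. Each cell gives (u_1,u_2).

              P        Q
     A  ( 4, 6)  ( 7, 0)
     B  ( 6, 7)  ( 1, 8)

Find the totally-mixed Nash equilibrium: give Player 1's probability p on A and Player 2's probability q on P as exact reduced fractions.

p=1/7, q=3/4

P1 indiff ⇒ q·4+(1-q)·7 = q·6+(1-q)·1 ⇒ q(-2) = (1-q)(-6) ⇒ q = 3/4
P2 indiff ⇒ p·6+(1-p)·7 = p·0+(1-p)·8 ⇒ p(6) = (1-p)(1) ⇒ p = 1/7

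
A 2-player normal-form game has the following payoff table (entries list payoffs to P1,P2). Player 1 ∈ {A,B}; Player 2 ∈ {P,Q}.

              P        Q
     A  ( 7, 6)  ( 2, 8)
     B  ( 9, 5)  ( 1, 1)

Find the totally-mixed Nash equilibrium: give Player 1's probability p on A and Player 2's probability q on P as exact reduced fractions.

P1 indiff ⇒ q·7+(1-q)·2 = q·9+(1-q)·1 ⇒ q(-2) = (1-q)(-1) ⇒ q = 1/3
P2 indiff ⇒ p·6+(1-p)·5 = p·8+(1-p)·1 ⇒ p(-2) = (1-p)(-4) ⇒ p = 2/3

(p,q) = (2/3, 1/3)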